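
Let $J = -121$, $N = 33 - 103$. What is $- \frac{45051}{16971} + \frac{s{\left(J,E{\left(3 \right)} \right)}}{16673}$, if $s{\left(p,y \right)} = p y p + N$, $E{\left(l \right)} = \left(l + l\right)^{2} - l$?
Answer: $\frac{2482422090}{94319161} \approx 26.319$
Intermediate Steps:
$N = -70$
$E{\left(l \right)} = - l + 4 l^{2}$ ($E{\left(l \right)} = \left(2 l\right)^{2} - l = 4 l^{2} - l = - l + 4 l^{2}$)
$s{\left(p,y \right)} = -70 + y p^{2}$ ($s{\left(p,y \right)} = p y p - 70 = y p^{2} - 70 = -70 + y p^{2}$)
$- \frac{45051}{16971} + \frac{s{\left(J,E{\left(3 \right)} \right)}}{16673} = - \frac{45051}{16971} + \frac{-70 + 3 \left(-1 + 4 \cdot 3\right) \left(-121\right)^{2}}{16673} = \left(-45051\right) \frac{1}{16971} + \left(-70 + 3 \left(-1 + 12\right) 14641\right) \frac{1}{16673} = - \frac{15017}{5657} + \left(-70 + 3 \cdot 11 \cdot 14641\right) \frac{1}{16673} = - \frac{15017}{5657} + \left(-70 + 33 \cdot 14641\right) \frac{1}{16673} = - \frac{15017}{5657} + \left(-70 + 483153\right) \frac{1}{16673} = - \frac{15017}{5657} + 483083 \cdot \frac{1}{16673} = - \frac{15017}{5657} + \frac{483083}{16673} = \frac{2482422090}{94319161}$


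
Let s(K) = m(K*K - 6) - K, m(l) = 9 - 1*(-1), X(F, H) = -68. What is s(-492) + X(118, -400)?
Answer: 434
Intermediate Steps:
m(l) = 10 (m(l) = 9 + 1 = 10)
s(K) = 10 - K
s(-492) + X(118, -400) = (10 - 1*(-492)) - 68 = (10 + 492) - 68 = 502 - 68 = 434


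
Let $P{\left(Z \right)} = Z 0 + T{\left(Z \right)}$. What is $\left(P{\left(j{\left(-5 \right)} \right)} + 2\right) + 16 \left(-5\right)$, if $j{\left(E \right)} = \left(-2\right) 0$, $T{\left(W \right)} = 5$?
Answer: $-73$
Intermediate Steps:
$j{\left(E \right)} = 0$
$P{\left(Z \right)} = 5$ ($P{\left(Z \right)} = Z 0 + 5 = 0 + 5 = 5$)
$\left(P{\left(j{\left(-5 \right)} \right)} + 2\right) + 16 \left(-5\right) = \left(5 + 2\right) + 16 \left(-5\right) = 7 - 80 = -73$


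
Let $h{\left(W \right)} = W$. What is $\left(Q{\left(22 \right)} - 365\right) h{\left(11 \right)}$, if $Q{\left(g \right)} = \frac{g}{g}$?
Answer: $-4004$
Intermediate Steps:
$Q{\left(g \right)} = 1$
$\left(Q{\left(22 \right)} - 365\right) h{\left(11 \right)} = \left(1 - 365\right) 11 = \left(-364\right) 11 = -4004$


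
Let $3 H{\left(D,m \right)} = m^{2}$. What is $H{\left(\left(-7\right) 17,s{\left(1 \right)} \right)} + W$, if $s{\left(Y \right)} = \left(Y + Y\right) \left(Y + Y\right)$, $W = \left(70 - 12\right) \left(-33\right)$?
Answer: $- \frac{5726}{3} \approx -1908.7$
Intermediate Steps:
$W = -1914$ ($W = 58 \left(-33\right) = -1914$)
$s{\left(Y \right)} = 4 Y^{2}$ ($s{\left(Y \right)} = 2 Y 2 Y = 4 Y^{2}$)
$H{\left(D,m \right)} = \frac{m^{2}}{3}$
$H{\left(\left(-7\right) 17,s{\left(1 \right)} \right)} + W = \frac{\left(4 \cdot 1^{2}\right)^{2}}{3} - 1914 = \frac{\left(4 \cdot 1\right)^{2}}{3} - 1914 = \frac{4^{2}}{3} - 1914 = \frac{1}{3} \cdot 16 - 1914 = \frac{16}{3} - 1914 = - \frac{5726}{3}$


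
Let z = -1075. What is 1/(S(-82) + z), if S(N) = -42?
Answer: -1/1117 ≈ -0.00089526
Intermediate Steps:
1/(S(-82) + z) = 1/(-42 - 1075) = 1/(-1117) = -1/1117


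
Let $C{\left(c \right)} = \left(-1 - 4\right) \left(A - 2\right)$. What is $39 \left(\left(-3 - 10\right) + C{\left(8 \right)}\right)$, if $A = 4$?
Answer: $-897$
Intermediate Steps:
$C{\left(c \right)} = -10$ ($C{\left(c \right)} = \left(-1 - 4\right) \left(4 - 2\right) = \left(-5\right) 2 = -10$)
$39 \left(\left(-3 - 10\right) + C{\left(8 \right)}\right) = 39 \left(\left(-3 - 10\right) - 10\right) = 39 \left(-13 - 10\right) = 39 \left(-23\right) = -897$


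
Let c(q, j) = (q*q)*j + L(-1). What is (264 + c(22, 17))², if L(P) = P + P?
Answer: 72080100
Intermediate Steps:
L(P) = 2*P
c(q, j) = -2 + j*q² (c(q, j) = (q*q)*j + 2*(-1) = q²*j - 2 = j*q² - 2 = -2 + j*q²)
(264 + c(22, 17))² = (264 + (-2 + 17*22²))² = (264 + (-2 + 17*484))² = (264 + (-2 + 8228))² = (264 + 8226)² = 8490² = 72080100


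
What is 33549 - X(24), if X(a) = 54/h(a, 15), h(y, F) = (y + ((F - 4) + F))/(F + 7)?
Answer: 838131/25 ≈ 33525.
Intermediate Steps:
h(y, F) = (-4 + y + 2*F)/(7 + F) (h(y, F) = (y + ((-4 + F) + F))/(7 + F) = (y + (-4 + 2*F))/(7 + F) = (-4 + y + 2*F)/(7 + F))
X(a) = 54/(13/11 + a/22) (X(a) = 54/(((-4 + a + 2*15)/(7 + 15))) = 54/(((-4 + a + 30)/22)) = 54/(((26 + a)/22)) = 54/(13/11 + a/22))
33549 - X(24) = 33549 - 1188/(26 + 24) = 33549 - 1188/50 = 33549 - 1*594/25 = 33549 - 594/25 = 838131/25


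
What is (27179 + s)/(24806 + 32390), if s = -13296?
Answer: 13883/57196 ≈ 0.24273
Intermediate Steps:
(27179 + s)/(24806 + 32390) = (27179 - 13296)/(24806 + 32390) = 13883/57196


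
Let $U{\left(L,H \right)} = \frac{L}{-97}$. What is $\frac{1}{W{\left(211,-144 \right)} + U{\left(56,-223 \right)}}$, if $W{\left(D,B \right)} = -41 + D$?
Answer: $\frac{97}{16434} \approx 0.0059024$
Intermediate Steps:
$U{\left(L,H \right)} = - \frac{L}{97}$ ($U{\left(L,H \right)} = L \left(- \frac{1}{97}\right) = - \frac{L}{97}$)
$\frac{1}{W{\left(211,-144 \right)} + U{\left(56,-223 \right)}} = \frac{1}{\left(-41 + 211\right) - \frac{56}{97}} = \frac{1}{170 - \frac{56}{97}} = \frac{1}{\frac{16434}{97}} = \frac{97}{16434}$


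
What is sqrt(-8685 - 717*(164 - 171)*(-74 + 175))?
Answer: sqrt(498234) ≈ 705.86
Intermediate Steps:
sqrt(-8685 - 717*(164 - 171)*(-74 + 175)) = sqrt(-8685 - (-5019)*101) = sqrt(-8685 - 717*(-707)) = sqrt(-8685 + 506919) = sqrt(498234)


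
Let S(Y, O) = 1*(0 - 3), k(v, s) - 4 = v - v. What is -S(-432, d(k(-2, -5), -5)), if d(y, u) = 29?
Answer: 3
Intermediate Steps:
k(v, s) = 4 (k(v, s) = 4 + (v - v) = 4 + 0 = 4)
S(Y, O) = -3 (S(Y, O) = 1*(-3) = -3)
-S(-432, d(k(-2, -5), -5)) = -1*(-3) = 3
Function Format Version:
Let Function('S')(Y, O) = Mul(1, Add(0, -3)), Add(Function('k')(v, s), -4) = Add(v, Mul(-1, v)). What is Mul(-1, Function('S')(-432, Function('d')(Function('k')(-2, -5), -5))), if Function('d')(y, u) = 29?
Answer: 3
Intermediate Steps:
Function('k')(v, s) = 4 (Function('k')(v, s) = Add(4, Add(v, Mul(-1, v))) = Add(4, 0) = 4)
Function('S')(Y, O) = -3 (Function('S')(Y, O) = Mul(1, -3) = -3)
Mul(-1, Function('S')(-432, Function('d')(Function('k')(-2, -5), -5))) = Mul(-1, -3) = 3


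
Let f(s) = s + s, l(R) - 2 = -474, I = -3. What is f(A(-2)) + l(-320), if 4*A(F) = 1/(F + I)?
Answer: -4721/10 ≈ -472.10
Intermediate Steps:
l(R) = -472 (l(R) = 2 - 474 = -472)
A(F) = 1/(4*(-3 + F)) (A(F) = 1/(4*(F - 3)) = 1/(4*(-3 + F)))
f(s) = 2*s
f(A(-2)) + l(-320) = 2*(1/(4*(-3 - 2))) - 472 = 2*((¼)/(-5)) - 472 = 2*((¼)*(-⅕)) - 472 = 2*(-1/20) - 472 = -⅒ - 472 = -4721/10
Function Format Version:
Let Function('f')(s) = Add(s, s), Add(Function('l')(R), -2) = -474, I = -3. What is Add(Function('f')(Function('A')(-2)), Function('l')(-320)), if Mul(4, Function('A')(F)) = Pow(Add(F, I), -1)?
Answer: Rational(-4721, 10) ≈ -472.10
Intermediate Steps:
Function('l')(R) = -472 (Function('l')(R) = Add(2, -474) = -472)
Function('A')(F) = Mul(Rational(1, 4), Pow(Add(-3, F), -1)) (Function('A')(F) = Mul(Rational(1, 4), Pow(Add(F, -3), -1)) = Mul(Rational(1, 4), Pow(Add(-3, F), -1)))
Function('f')(s) = Mul(2, s)
Add(Function('f')(Function('A')(-2)), Function('l')(-320)) = Add(Mul(2, Mul(Rational(1, 4), Pow(Add(-3, -2), -1))), -472) = Add(Mul(2, Mul(Rational(1, 4), Pow(-5, -1))), -472) = Add(Mul(2, Mul(Rational(1, 4), Rational(-1, 5))), -472) = Add(Mul(2, Rational(-1, 20)), -472) = Add(Rational(-1, 10), -472) = Rational(-4721, 10)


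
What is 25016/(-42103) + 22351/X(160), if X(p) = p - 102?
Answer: 939593225/2441974 ≈ 384.77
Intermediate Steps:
X(p) = -102 + p
25016/(-42103) + 22351/X(160) = 25016/(-42103) + 22351/(-102 + 160) = 25016*(-1/42103) + 22351/58 = -25016/42103 + 22351*(1/58) = -25016/42103 + 22351/58 = 939593225/2441974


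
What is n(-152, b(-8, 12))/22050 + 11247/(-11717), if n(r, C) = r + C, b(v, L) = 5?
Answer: -1698767/1757550 ≈ -0.96655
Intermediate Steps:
n(r, C) = C + r
n(-152, b(-8, 12))/22050 + 11247/(-11717) = (5 - 152)/22050 + 11247/(-11717) = -147*1/22050 + 11247*(-1/11717) = -1/150 - 11247/11717 = -1698767/1757550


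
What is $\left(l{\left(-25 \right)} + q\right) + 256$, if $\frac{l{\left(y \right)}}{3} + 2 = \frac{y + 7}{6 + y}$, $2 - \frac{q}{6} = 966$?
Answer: $- \frac{105092}{19} \approx -5531.2$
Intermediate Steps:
$q = -5784$ ($q = 12 - 5796 = -5784$)
$l{\left(y \right)} = -6 + \frac{3 \left(7 + y\right)}{6 + y}$ ($l{\left(y \right)} = -6 + 3 \frac{y + 7}{6 + y} = -6 + 3 \frac{7 + y}{6 + y} = -6 + \frac{3 \left(7 + y\right)}{6 + y}$)
$\left(l{\left(-25 \right)} + q\right) + 256 = \left(\frac{3 \left(-5 - -25\right)}{6 - 25} - 5784\right) + 256 = \left(\frac{3 \left(-5 + 25\right)}{-19} - 5784\right) + 256 = \left(3 \left(- \frac{1}{19}\right) 20 - 5784\right) + 256 = \left(- \frac{60}{19} - 5784\right) + 256 = - \frac{109956}{19} + 256 = - \frac{105092}{19}$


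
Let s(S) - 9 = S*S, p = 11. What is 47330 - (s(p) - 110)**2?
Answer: 46930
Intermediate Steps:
s(S) = 9 + S**2 (s(S) = 9 + S*S = 9 + S**2)
47330 - (s(p) - 110)**2 = 47330 - ((9 + 11**2) - 110)**2 = 47330 - ((9 + 121) - 110)**2 = 47330 - (130 - 110)**2 = 47330 - 1*20**2 = 47330 - 1*400 = 47330 - 400 = 46930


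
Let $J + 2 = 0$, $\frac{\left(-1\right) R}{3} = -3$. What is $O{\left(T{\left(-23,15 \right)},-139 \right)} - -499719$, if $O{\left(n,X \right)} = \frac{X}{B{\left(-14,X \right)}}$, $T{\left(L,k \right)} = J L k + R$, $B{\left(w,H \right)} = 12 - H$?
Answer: $\frac{75457430}{151} \approx 4.9972 \cdot 10^{5}$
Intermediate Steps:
$R = 9$ ($R = \left(-3\right) \left(-3\right) = 9$)
$J = -2$ ($J = -2 + 0 = -2$)
$T{\left(L,k \right)} = 9 - 2 L k$ ($T{\left(L,k \right)} = - 2 L k + 9 = 9 - 2 L k$)
$O{\left(n,X \right)} = \frac{X}{12 - X}$
$O{\left(T{\left(-23,15 \right)},-139 \right)} - -499719 = \left(-1\right) \left(-139\right) \frac{1}{-12 - 139} - -499719 = \left(-1\right) \left(-139\right) \frac{1}{-151} + 499719 = \left(-1\right) \left(-139\right) \left(- \frac{1}{151}\right) + 499719 = - \frac{139}{151} + 499719 = \frac{75457430}{151}$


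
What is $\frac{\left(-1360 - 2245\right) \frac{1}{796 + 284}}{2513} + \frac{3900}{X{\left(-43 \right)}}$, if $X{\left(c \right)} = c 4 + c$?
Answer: $- \frac{60488749}{3334392} \approx -18.141$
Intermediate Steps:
$X{\left(c \right)} = 5 c$ ($X{\left(c \right)} = 4 c + c = 5 c$)
$\frac{\left(-1360 - 2245\right) \frac{1}{796 + 284}}{2513} + \frac{3900}{X{\left(-43 \right)}} = \frac{\left(-1360 - 2245\right) \frac{1}{796 + 284}}{2513} + \frac{3900}{5 \left(-43\right)} = - \frac{3605}{1080} \cdot \frac{1}{2513} + \frac{3900}{-215} = \left(-3605\right) \frac{1}{1080} \cdot \frac{1}{2513} + 3900 \left(- \frac{1}{215}\right) = \left(- \frac{721}{216}\right) \frac{1}{2513} - \frac{780}{43} = - \frac{103}{77544} - \frac{780}{43} = - \frac{60488749}{3334392}$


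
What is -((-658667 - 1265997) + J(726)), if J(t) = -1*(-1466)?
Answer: 1923198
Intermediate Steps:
J(t) = 1466
-((-658667 - 1265997) + J(726)) = -((-658667 - 1265997) + 1466) = -(-1924664 + 1466) = -1*(-1923198) = 1923198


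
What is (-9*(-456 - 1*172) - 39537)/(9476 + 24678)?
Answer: -33885/34154 ≈ -0.99212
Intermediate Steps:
(-9*(-456 - 1*172) - 39537)/(9476 + 24678) = (-9*(-456 - 172) - 39537)/34154 = (-9*(-628) - 39537)*(1/34154) = (5652 - 39537)*(1/34154) = -33885*1/34154 = -33885/34154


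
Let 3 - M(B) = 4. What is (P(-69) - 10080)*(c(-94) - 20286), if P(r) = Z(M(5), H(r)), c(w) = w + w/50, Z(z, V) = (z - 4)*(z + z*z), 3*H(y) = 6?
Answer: 1027246752/5 ≈ 2.0545e+8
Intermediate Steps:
M(B) = -1 (M(B) = 3 - 1*4 = 3 - 4 = -1)
H(y) = 2 (H(y) = (1/3)*6 = 2)
Z(z, V) = (-4 + z)*(z + z**2)
c(w) = 51*w/50 (c(w) = w + w*(1/50) = w + w/50 = 51*w/50)
P(r) = 0 (P(r) = -(-4 + (-1)**2 - 3*(-1)) = -(-4 + 1 + 3) = -1*0 = 0)
(P(-69) - 10080)*(c(-94) - 20286) = (0 - 10080)*((51/50)*(-94) - 20286) = -10080*(-2397/25 - 20286) = -10080*(-509547/25) = 1027246752/5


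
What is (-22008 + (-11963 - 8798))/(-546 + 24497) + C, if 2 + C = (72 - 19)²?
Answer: 67187688/23951 ≈ 2805.2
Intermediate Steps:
C = 2807 (C = -2 + (72 - 19)² = -2 + 53² = -2 + 2809 = 2807)
(-22008 + (-11963 - 8798))/(-546 + 24497) + C = (-22008 + (-11963 - 8798))/(-546 + 24497) + 2807 = (-22008 - 20761)/23951 + 2807 = -42769*1/23951 + 2807 = -42769/23951 + 2807 = 67187688/23951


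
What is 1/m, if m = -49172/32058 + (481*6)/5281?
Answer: -84649149/83578972 ≈ -1.0128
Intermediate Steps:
m = -83578972/84649149 (m = -49172*1/32058 + 2886*(1/5281) = -24586/16029 + 2886/5281 = -83578972/84649149 ≈ -0.98736)
1/m = 1/(-83578972/84649149) = -84649149/83578972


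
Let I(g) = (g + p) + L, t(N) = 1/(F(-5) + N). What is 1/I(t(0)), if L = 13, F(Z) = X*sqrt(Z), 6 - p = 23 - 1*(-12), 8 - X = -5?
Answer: -13520/216321 + 13*I*sqrt(5)/216321 ≈ -0.0625 + 0.00013438*I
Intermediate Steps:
X = 13 (X = 8 - 1*(-5) = 8 + 5 = 13)
p = -29 (p = 6 - (23 - 1*(-12)) = 6 - (23 + 12) = 6 - 1*35 = 6 - 35 = -29)
F(Z) = 13*sqrt(Z)
t(N) = 1/(N + 13*I*sqrt(5)) (t(N) = 1/(13*sqrt(-5) + N) = 1/(13*(I*sqrt(5)) + N) = 1/(13*I*sqrt(5) + N) = 1/(N + 13*I*sqrt(5)))
I(g) = -16 + g (I(g) = (g - 29) + 13 = (-29 + g) + 13 = -16 + g)
1/I(t(0)) = 1/(-16 + 1/(0 + 13*I*sqrt(5))) = 1/(-16 + 1/(13*I*sqrt(5))) = 1/(-16 - I*sqrt(5)/65)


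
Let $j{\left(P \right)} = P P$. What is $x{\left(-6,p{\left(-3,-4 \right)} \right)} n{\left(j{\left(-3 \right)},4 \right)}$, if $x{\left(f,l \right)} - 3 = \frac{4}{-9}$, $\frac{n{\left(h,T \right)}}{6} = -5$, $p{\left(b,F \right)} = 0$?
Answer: $- \frac{230}{3} \approx -76.667$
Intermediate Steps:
$j{\left(P \right)} = P^{2}$
$n{\left(h,T \right)} = -30$ ($n{\left(h,T \right)} = 6 \left(-5\right) = -30$)
$x{\left(f,l \right)} = \frac{23}{9}$ ($x{\left(f,l \right)} = 3 + \frac{4}{-9} = 3 + 4 \left(- \frac{1}{9}\right) = 3 - \frac{4}{9} = \frac{23}{9}$)
$x{\left(-6,p{\left(-3,-4 \right)} \right)} n{\left(j{\left(-3 \right)},4 \right)} = \frac{23}{9} \left(-30\right) = - \frac{230}{3}$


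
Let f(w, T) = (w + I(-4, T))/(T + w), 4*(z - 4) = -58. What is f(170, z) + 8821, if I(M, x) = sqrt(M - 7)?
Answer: 2814239/319 + 2*I*sqrt(11)/319 ≈ 8822.1 + 0.020794*I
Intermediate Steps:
z = -21/2 (z = 4 + (1/4)*(-58) = 4 - 29/2 = -21/2 ≈ -10.500)
I(M, x) = sqrt(-7 + M)
f(w, T) = (w + I*sqrt(11))/(T + w) (f(w, T) = (w + sqrt(-7 - 4))/(T + w) = (w + sqrt(-11))/(T + w) = (w + I*sqrt(11))/(T + w))
f(170, z) + 8821 = (170 + I*sqrt(11))/(-21/2 + 170) + 8821 = (170 + I*sqrt(11))/(319/2) + 8821 = 2*(170 + I*sqrt(11))/319 + 8821 = (340/319 + 2*I*sqrt(11)/319) + 8821 = 2814239/319 + 2*I*sqrt(11)/319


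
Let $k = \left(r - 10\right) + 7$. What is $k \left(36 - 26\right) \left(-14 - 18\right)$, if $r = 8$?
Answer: $-1600$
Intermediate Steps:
$k = 5$ ($k = \left(8 - 10\right) + 7 = -2 + 7 = 5$)
$k \left(36 - 26\right) \left(-14 - 18\right) = 5 \left(36 - 26\right) \left(-14 - 18\right) = 5 \cdot 10 \left(-32\right) = 5 \left(-320\right) = -1600$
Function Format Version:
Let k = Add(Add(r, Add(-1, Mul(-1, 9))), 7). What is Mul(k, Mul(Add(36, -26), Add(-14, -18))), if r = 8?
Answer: -1600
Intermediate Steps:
k = 5 (k = Add(Add(8, Add(-1, Mul(-1, 9))), 7) = Add(Add(8, Add(-1, -9)), 7) = Add(Add(8, -10), 7) = Add(-2, 7) = 5)
Mul(k, Mul(Add(36, -26), Add(-14, -18))) = Mul(5, Mul(Add(36, -26), Add(-14, -18))) = Mul(5, Mul(10, -32)) = Mul(5, -320) = -1600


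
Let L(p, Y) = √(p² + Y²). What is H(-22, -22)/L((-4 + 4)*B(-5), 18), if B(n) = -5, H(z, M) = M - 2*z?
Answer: 11/9 ≈ 1.2222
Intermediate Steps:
L(p, Y) = √(Y² + p²)
H(-22, -22)/L((-4 + 4)*B(-5), 18) = (-22 - 2*(-22))/(√(18² + ((-4 + 4)*(-5))²)) = (-22 + 44)/(√(324 + (0*(-5))²)) = 22/(√(324 + 0²)) = 22/(√(324 + 0)) = 22/(√324) = 22/18 = 22*(1/18) = 11/9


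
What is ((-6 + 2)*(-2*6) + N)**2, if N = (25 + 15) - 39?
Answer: 2401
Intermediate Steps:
N = 1 (N = 40 - 39 = 1)
((-6 + 2)*(-2*6) + N)**2 = ((-6 + 2)*(-2*6) + 1)**2 = (-4*(-12) + 1)**2 = (48 + 1)**2 = 49**2 = 2401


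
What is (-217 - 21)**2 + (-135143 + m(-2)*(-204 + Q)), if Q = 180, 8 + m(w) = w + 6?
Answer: -78403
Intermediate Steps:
m(w) = -2 + w (m(w) = -8 + (w + 6) = -8 + (6 + w) = -2 + w)
(-217 - 21)**2 + (-135143 + m(-2)*(-204 + Q)) = (-217 - 21)**2 + (-135143 + (-2 - 2)*(-204 + 180)) = (-238)**2 + (-135143 - 4*(-24)) = 56644 + (-135143 + 96) = 56644 - 135047 = -78403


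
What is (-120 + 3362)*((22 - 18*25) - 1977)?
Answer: -7797010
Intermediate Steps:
(-120 + 3362)*((22 - 18*25) - 1977) = 3242*((22 - 450) - 1977) = 3242*(-428 - 1977) = 3242*(-2405) = -7797010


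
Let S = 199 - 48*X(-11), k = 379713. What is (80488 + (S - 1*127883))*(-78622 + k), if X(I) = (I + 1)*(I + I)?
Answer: -17389811796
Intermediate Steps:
X(I) = 2*I*(1 + I) (X(I) = (1 + I)*(2*I) = 2*I*(1 + I))
S = -10361 (S = 199 - 96*(-11)*(1 - 11) = 199 - 96*(-11)*(-10) = 199 - 48*220 = 199 - 10560 = -10361)
(80488 + (S - 1*127883))*(-78622 + k) = (80488 + (-10361 - 1*127883))*(-78622 + 379713) = (80488 + (-10361 - 127883))*301091 = (80488 - 138244)*301091 = -57756*301091 = -17389811796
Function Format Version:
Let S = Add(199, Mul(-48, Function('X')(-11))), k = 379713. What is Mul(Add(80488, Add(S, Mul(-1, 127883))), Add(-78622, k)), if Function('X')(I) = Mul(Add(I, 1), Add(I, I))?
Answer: -17389811796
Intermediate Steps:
Function('X')(I) = Mul(2, I, Add(1, I)) (Function('X')(I) = Mul(Add(1, I), Mul(2, I)) = Mul(2, I, Add(1, I)))
S = -10361 (S = Add(199, Mul(-48, Mul(2, -11, Add(1, -11)))) = Add(199, Mul(-48, Mul(2, -11, -10))) = Add(199, Mul(-48, 220)) = Add(199, -10560) = -10361)
Mul(Add(80488, Add(S, Mul(-1, 127883))), Add(-78622, k)) = Mul(Add(80488, Add(-10361, Mul(-1, 127883))), Add(-78622, 379713)) = Mul(Add(80488, Add(-10361, -127883)), 301091) = Mul(Add(80488, -138244), 301091) = Mul(-57756, 301091) = -17389811796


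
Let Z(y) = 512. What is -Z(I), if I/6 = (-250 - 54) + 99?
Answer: -512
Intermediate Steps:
I = -1230 (I = 6*((-250 - 54) + 99) = 6*(-304 + 99) = 6*(-205) = -1230)
-Z(I) = -1*512 = -512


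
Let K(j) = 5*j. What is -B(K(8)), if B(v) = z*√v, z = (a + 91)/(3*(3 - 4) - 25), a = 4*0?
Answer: 13*√10/2 ≈ 20.555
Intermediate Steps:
a = 0
z = -13/4 (z = (0 + 91)/(3*(3 - 4) - 25) = 91/(3*(-1) - 25) = 91/(-3 - 25) = 91/(-28) = 91*(-1/28) = -13/4 ≈ -3.2500)
B(v) = -13*√v/4
-B(K(8)) = -(-13)*√(5*8)/4 = -(-13)*√40/4 = -(-13)*2*√10/4 = -(-13)*√10/2 = 13*√10/2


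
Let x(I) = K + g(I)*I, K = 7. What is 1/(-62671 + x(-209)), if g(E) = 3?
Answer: -1/63291 ≈ -1.5800e-5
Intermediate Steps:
x(I) = 7 + 3*I
1/(-62671 + x(-209)) = 1/(-62671 + (7 + 3*(-209))) = 1/(-62671 + (7 - 627)) = 1/(-62671 - 620) = 1/(-63291) = -1/63291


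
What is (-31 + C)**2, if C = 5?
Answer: 676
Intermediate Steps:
(-31 + C)**2 = (-31 + 5)**2 = (-26)**2 = 676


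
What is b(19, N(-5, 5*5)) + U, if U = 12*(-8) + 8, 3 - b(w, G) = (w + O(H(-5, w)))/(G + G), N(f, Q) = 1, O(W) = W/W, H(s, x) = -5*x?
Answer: -95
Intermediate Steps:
O(W) = 1
b(w, G) = 3 - (1 + w)/(2*G) (b(w, G) = 3 - (w + 1)/(G + G) = 3 - (1 + w)/(2*G))
U = -88 (U = -96 + 8 = -88)
b(19, N(-5, 5*5)) + U = (½)*(-1 - 1*19 + 6*1)/1 - 88 = (½)*1*(-1 - 19 + 6) - 88 = (½)*1*(-14) - 88 = -7 - 88 = -95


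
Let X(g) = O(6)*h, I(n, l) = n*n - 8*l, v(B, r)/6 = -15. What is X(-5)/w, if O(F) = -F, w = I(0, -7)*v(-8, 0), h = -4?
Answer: -1/210 ≈ -0.0047619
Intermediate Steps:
v(B, r) = -90 (v(B, r) = 6*(-15) = -90)
I(n, l) = n**2 - 8*l
w = -5040 (w = (0**2 - 8*(-7))*(-90) = (0 + 56)*(-90) = 56*(-90) = -5040)
X(g) = 24 (X(g) = -1*6*(-4) = -6*(-4) = 24)
X(-5)/w = 24/(-5040) = 24*(-1/5040) = -1/210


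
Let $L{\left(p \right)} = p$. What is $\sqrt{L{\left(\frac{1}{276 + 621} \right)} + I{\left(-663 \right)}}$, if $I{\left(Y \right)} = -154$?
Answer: $\frac{i \sqrt{123908889}}{897} \approx 12.41 i$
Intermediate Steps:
$\sqrt{L{\left(\frac{1}{276 + 621} \right)} + I{\left(-663 \right)}} = \sqrt{\frac{1}{276 + 621} - 154} = \sqrt{\frac{1}{897} - 154} = \sqrt{- \frac{138137}{897}} = \frac{i \sqrt{123908889}}{897}$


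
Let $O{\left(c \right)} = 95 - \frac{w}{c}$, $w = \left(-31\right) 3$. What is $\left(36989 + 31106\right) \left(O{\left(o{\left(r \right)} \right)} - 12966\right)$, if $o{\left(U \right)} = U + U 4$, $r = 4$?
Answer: $- \frac{3504536413}{4} \approx -8.7613 \cdot 10^{8}$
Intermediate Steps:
$w = -93$
$o{\left(U \right)} = 5 U$ ($o{\left(U \right)} = U + 4 U = 5 U$)
$O{\left(c \right)} = 95 + \frac{93}{c}$ ($O{\left(c \right)} = 95 - - \frac{93}{c} = 95 + \frac{93}{c}$)
$\left(36989 + 31106\right) \left(O{\left(o{\left(r \right)} \right)} - 12966\right) = \left(36989 + 31106\right) \left(\left(95 + \frac{93}{5 \cdot 4}\right) - 12966\right) = 68095 \left(\left(95 + \frac{93}{20}\right) - 12966\right) = 68095 \left(\frac{1993}{20} - 12966\right) = 68095 \left(- \frac{257327}{20}\right) = - \frac{3504536413}{4}$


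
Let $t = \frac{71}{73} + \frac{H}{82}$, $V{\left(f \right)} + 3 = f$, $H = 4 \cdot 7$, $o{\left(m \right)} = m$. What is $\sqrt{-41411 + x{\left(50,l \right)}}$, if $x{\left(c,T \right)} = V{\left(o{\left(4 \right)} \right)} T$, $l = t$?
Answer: $\frac{i \sqrt{370949995670}}{2993} \approx 203.49 i$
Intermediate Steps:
$H = 28$
$V{\left(f \right)} = -3 + f$
$t = \frac{3933}{2993}$ ($t = \frac{71}{73} + \frac{28}{82} = 71 \cdot \frac{1}{73} + 28 \cdot \frac{1}{82} = \frac{71}{73} + \frac{14}{41} = \frac{3933}{2993} \approx 1.3141$)
$l = \frac{3933}{2993} \approx 1.3141$
$x{\left(c,T \right)} = T$ ($x{\left(c,T \right)} = \left(-3 + 4\right) T = 1 T = T$)
$\sqrt{-41411 + x{\left(50,l \right)}} = \sqrt{-41411 + \frac{3933}{2993}} = \sqrt{- \frac{123939190}{2993}} = \frac{i \sqrt{370949995670}}{2993}$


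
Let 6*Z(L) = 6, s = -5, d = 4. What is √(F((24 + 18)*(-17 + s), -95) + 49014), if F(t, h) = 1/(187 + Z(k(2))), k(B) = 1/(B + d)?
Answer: √433087751/94 ≈ 221.39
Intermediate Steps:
k(B) = 1/(4 + B) (k(B) = 1/(B + 4) = 1/(4 + B))
Z(L) = 1 (Z(L) = (⅙)*6 = 1)
F(t, h) = 1/188 (F(t, h) = 1/(187 + 1) = 1/188)
√(F((24 + 18)*(-17 + s), -95) + 49014) = √(1/188 + 49014) = √(9214633/188) = √433087751/94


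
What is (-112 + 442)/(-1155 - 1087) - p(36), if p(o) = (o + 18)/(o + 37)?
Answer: -72579/81833 ≈ -0.88692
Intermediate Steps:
p(o) = (18 + o)/(37 + o)
(-112 + 442)/(-1155 - 1087) - p(36) = (-112 + 442)/(-1155 - 1087) - (18 + 36)/(37 + 36) = 330/(-2242) - 54/73 = 330*(-1/2242) - 54/73 = -165/1121 - 1*54/73 = -165/1121 - 54/73 = -72579/81833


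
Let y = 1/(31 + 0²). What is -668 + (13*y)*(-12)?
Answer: -20864/31 ≈ -673.03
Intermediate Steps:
y = 1/31 (y = 1/(31 + 0) = 1/31 ≈ 0.032258)
-668 + (13*y)*(-12) = -668 + (13*(1/31))*(-12) = -668 + (13/31)*(-12) = -668 - 156/31 = -20864/31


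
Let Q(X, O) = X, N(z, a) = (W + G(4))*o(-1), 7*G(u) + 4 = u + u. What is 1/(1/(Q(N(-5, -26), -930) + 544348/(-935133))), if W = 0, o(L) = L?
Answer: -7550968/6545931 ≈ -1.1535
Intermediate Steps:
G(u) = -4/7 + 2*u/7 (G(u) = -4/7 + (u + u)/7 = -4/7 + (2*u)/7 = -4/7 + 2*u/7)
N(z, a) = -4/7 (N(z, a) = (0 + (-4/7 + (2/7)*4))*(-1) = (0 + (-4/7 + 8/7))*(-1) = (0 + 4/7)*(-1) = (4/7)*(-1) = -4/7)
1/(1/(Q(N(-5, -26), -930) + 544348/(-935133))) = 1/(1/(-4/7 + 544348/(-935133))) = 1/(1/(-4/7 + 544348*(-1/935133))) = 1/(1/(-4/7 - 544348/935133)) = 1/(1/(-7550968/6545931)) = 1/(-6545931/7550968) = -7550968/6545931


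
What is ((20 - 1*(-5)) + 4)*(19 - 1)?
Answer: 522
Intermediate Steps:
((20 - 1*(-5)) + 4)*(19 - 1) = ((20 + 5) + 4)*18 = (25 + 4)*18 = 29*18 = 522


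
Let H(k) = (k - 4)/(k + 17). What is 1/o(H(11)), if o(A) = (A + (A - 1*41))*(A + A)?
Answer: -4/81 ≈ -0.049383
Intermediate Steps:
H(k) = (-4 + k)/(17 + k)
o(A) = 2*A*(-41 + 2*A) (o(A) = (A + (A - 41))*(2*A) = (A + (-41 + A))*(2*A) = (-41 + 2*A)*(2*A) = 2*A*(-41 + 2*A))
1/o(H(11)) = 1/(2*((-4 + 11)/(17 + 11))*(-41 + 2*((-4 + 11)/(17 + 11)))) = 1/(2*(7/28)*(-41 + 2*(7/28))) = 1/(2*((1/28)*7)*(-41 + 2*((1/28)*7))) = 1/(2*(¼)*(-41 + 2*(¼))) = 1/(2*(¼)*(-41 + ½)) = 1/(2*(¼)*(-81/2)) = 1/(-81/4) = -4/81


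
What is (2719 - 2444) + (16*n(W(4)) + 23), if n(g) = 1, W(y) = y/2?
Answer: 314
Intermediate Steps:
W(y) = y/2 (W(y) = y*(½) = y/2)
(2719 - 2444) + (16*n(W(4)) + 23) = (2719 - 2444) + (16*1 + 23) = 275 + (16 + 23) = 275 + 39 = 314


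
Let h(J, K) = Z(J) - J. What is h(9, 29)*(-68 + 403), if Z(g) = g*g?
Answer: 24120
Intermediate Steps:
Z(g) = g²
h(J, K) = J² - J
h(9, 29)*(-68 + 403) = (9*(-1 + 9))*(-68 + 403) = (9*8)*335 = 72*335 = 24120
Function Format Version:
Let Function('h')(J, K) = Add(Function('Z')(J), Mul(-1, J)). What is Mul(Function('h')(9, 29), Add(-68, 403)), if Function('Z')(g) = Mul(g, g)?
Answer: 24120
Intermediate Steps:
Function('Z')(g) = Pow(g, 2)
Function('h')(J, K) = Add(Pow(J, 2), Mul(-1, J))
Mul(Function('h')(9, 29), Add(-68, 403)) = Mul(Mul(9, Add(-1, 9)), Add(-68, 403)) = Mul(Mul(9, 8), 335) = Mul(72, 335) = 24120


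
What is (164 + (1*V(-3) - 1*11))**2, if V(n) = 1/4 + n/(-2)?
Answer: 383161/16 ≈ 23948.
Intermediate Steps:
V(n) = 1/4 - n/2 (V(n) = 1*(1/4) + n*(-1/2) = 1/4 - n/2)
(164 + (1*V(-3) - 1*11))**2 = (164 + (1*(1/4 - 1/2*(-3)) - 1*11))**2 = (164 + (1*(1/4 + 3/2) - 11))**2 = (164 + (1*(7/4) - 11))**2 = (164 + (7/4 - 11))**2 = (164 - 37/4)**2 = (619/4)**2 = 383161/16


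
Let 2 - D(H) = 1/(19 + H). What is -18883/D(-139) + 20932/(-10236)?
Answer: -5799852793/616719 ≈ -9404.4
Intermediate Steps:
D(H) = 2 - 1/(19 + H)
-18883/D(-139) + 20932/(-10236) = -18883*(19 - 139)/(37 + 2*(-139)) + 20932/(-10236) = -18883*(-120/(37 - 278)) + 20932*(-1/10236) = -18883/((-1/120*(-241))) - 5233/2559 = -18883/241/120 - 5233/2559 = -18883*120/241 - 5233/2559 = -2265960/241 - 5233/2559 = -5799852793/616719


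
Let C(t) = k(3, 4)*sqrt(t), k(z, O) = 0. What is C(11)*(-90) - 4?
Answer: -4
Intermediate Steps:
C(t) = 0 (C(t) = 0*sqrt(t) = 0)
C(11)*(-90) - 4 = 0*(-90) - 4 = 0 - 4 = -4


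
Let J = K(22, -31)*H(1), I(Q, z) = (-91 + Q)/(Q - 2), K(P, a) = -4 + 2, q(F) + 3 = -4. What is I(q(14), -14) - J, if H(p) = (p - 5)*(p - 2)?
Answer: 170/9 ≈ 18.889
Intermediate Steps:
q(F) = -7 (q(F) = -3 - 4 = -7)
K(P, a) = -2
I(Q, z) = (-91 + Q)/(-2 + Q)
H(p) = (-5 + p)*(-2 + p)
J = -8 (J = -2*(10 + 1**2 - 7*1) = -2*(10 + 1 - 7) = -2*4 = -8)
I(q(14), -14) - J = (-91 - 7)/(-2 - 7) - 1*(-8) = -98/(-9) + 8 = -1/9*(-98) + 8 = 98/9 + 8 = 170/9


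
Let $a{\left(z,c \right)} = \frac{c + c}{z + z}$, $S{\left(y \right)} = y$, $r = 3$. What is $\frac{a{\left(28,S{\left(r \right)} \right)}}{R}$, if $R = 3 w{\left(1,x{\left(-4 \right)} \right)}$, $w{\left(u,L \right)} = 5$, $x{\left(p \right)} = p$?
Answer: $\frac{1}{140} \approx 0.0071429$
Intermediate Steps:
$a{\left(z,c \right)} = \frac{c}{z}$ ($a{\left(z,c \right)} = \frac{2 c}{2 z} = 2 c \frac{1}{2 z} = \frac{c}{z}$)
$R = 15$ ($R = 3 \cdot 5 = 15$)
$\frac{a{\left(28,S{\left(r \right)} \right)}}{R} = \frac{3 \cdot \frac{1}{28}}{15} = 3 \cdot \frac{1}{28} \cdot \frac{1}{15} = \frac{3}{28} \cdot \frac{1}{15} = \frac{1}{140}$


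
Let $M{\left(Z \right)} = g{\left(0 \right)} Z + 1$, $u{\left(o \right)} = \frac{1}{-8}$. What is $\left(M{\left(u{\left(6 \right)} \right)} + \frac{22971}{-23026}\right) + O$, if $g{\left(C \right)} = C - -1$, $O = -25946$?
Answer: $- \frac{2389741677}{92104} \approx -25946.0$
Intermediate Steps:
$u{\left(o \right)} = - \frac{1}{8}$
$g{\left(C \right)} = 1 + C$ ($g{\left(C \right)} = C + 1 = 1 + C$)
$M{\left(Z \right)} = 1 + Z$ ($M{\left(Z \right)} = \left(1 + 0\right) Z + 1 = 1 Z + 1 = Z + 1 = 1 + Z$)
$\left(M{\left(u{\left(6 \right)} \right)} + \frac{22971}{-23026}\right) + O = \left(\left(1 - \frac{1}{8}\right) + \frac{22971}{-23026}\right) - 25946 = \left(\frac{7}{8} + 22971 \left(- \frac{1}{23026}\right)\right) - 25946 = \left(\frac{7}{8} - \frac{22971}{23026}\right) - 25946 = - \frac{11293}{92104} - 25946 = - \frac{2389741677}{92104}$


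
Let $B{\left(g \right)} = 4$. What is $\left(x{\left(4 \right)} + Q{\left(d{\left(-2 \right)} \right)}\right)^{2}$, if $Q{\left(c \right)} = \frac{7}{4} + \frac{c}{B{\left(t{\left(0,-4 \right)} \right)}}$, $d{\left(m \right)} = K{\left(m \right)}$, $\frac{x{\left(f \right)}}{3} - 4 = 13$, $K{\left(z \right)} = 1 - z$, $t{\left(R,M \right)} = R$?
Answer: $\frac{11449}{4} \approx 2862.3$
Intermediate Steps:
$x{\left(f \right)} = 51$ ($x{\left(f \right)} = 12 + 3 \cdot 13 = 12 + 39 = 51$)
$d{\left(m \right)} = 1 - m$
$Q{\left(c \right)} = \frac{7}{4} + \frac{c}{4}$
$\left(x{\left(4 \right)} + Q{\left(d{\left(-2 \right)} \right)}\right)^{2} = \left(51 + \left(\frac{7}{4} + \frac{1 - -2}{4}\right)\right)^{2} = \left(51 + \left(\frac{7}{4} + \frac{1 + 2}{4}\right)\right)^{2} = \left(51 + \left(\frac{7}{4} + \frac{1}{4} \cdot 3\right)\right)^{2} = \left(51 + \left(\frac{7}{4} + \frac{3}{4}\right)\right)^{2} = \left(51 + \frac{5}{2}\right)^{2} = \left(\frac{107}{2}\right)^{2} = \frac{11449}{4}$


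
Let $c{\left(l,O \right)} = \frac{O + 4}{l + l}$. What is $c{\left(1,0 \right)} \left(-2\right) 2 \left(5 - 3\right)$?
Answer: $-16$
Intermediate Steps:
$c{\left(l,O \right)} = \frac{4 + O}{2 l}$
$c{\left(1,0 \right)} \left(-2\right) 2 \left(5 - 3\right) = \frac{4 + 0}{2 \cdot 1} \left(-2\right) 2 \left(5 - 3\right) = \frac{1}{2} \cdot 1 \cdot 4 \left(-2\right) 2 \cdot 2 = 2 \left(-2\right) 4 = \left(-4\right) 4 = -16$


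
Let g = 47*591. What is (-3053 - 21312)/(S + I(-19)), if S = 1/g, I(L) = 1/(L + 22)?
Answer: -135357321/1852 ≈ -73087.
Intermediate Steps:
g = 27777
I(L) = 1/(22 + L)
S = 1/27777 ≈ 3.6001e-5
(-3053 - 21312)/(S + I(-19)) = (-3053 - 21312)/(1/27777 + 1/(22 - 19)) = -24365/(1/27777 + 1/3) = -24365/(1/27777 + ⅓) = -24365/9260/27777 = -24365*27777/9260 = -135357321/1852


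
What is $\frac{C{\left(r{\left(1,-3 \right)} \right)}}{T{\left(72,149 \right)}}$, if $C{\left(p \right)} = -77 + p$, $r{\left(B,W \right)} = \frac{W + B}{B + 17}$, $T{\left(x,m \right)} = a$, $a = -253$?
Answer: $\frac{694}{2277} \approx 0.30479$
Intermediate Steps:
$T{\left(x,m \right)} = -253$
$r{\left(B,W \right)} = \frac{B + W}{17 + B}$
$\frac{C{\left(r{\left(1,-3 \right)} \right)}}{T{\left(72,149 \right)}} = \frac{-77 + \frac{1 - 3}{17 + 1}}{-253} = \left(-77 + \frac{1}{18} \left(-2\right)\right) \left(- \frac{1}{253}\right) = \left(-77 - \frac{1}{9}\right) \left(- \frac{1}{253}\right) = \left(- \frac{694}{9}\right) \left(- \frac{1}{253}\right) = \frac{694}{2277}$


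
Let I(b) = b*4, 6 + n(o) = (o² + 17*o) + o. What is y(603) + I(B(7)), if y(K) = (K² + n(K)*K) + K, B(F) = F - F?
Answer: 226161783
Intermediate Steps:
B(F) = 0
n(o) = -6 + o² + 18*o (n(o) = -6 + ((o² + 17*o) + o) = -6 + (o² + 18*o) = -6 + o² + 18*o)
I(b) = 4*b
y(K) = K + K² + K*(-6 + K² + 18*K) (y(K) = (K² + (-6 + K² + 18*K)*K) + K = (K² + K*(-6 + K² + 18*K)) + K = K + K² + K*(-6 + K² + 18*K))
y(603) + I(B(7)) = 603*(-5 + 603² + 19*603) + 4*0 = 603*(-5 + 363609 + 11457) + 0 = 603*375061 + 0 = 226161783 + 0 = 226161783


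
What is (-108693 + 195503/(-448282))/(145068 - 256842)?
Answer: 48725310929/50106272268 ≈ 0.97244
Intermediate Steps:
(-108693 + 195503/(-448282))/(145068 - 256842) = (-108693 + 195503*(-1/448282))/(-111774) = (-108693 - 195503/448282)*(-1/111774) = -48725310929/448282*(-1/111774) = 48725310929/50106272268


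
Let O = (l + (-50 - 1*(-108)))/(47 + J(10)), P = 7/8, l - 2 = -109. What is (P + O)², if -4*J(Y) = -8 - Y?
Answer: 3969/678976 ≈ 0.0058456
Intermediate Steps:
J(Y) = 2 + Y/4 (J(Y) = -(-8 - Y)/4 = 2 + Y/4)
l = -107 (l = 2 - 109 = -107)
P = 7/8 (P = 7*(⅛) = 7/8 ≈ 0.87500)
O = -98/103 (O = (-107 + (-50 - 1*(-108)))/(47 + (2 + (¼)*10)) = (-107 + (-50 + 108))/(47 + (2 + 5/2)) = (-107 + 58)/(47 + 9/2) = -49/103/2 = -49*2/103 = -98/103 ≈ -0.95146)
(P + O)² = (7/8 - 98/103)² = (-63/824)² = 3969/678976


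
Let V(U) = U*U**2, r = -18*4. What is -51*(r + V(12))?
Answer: -84456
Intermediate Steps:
r = -72
V(U) = U**3
-51*(r + V(12)) = -51*(-72 + 12**3) = -51*(-72 + 1728) = -51*1656 = -84456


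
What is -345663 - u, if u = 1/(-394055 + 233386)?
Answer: -55537328546/160669 ≈ -3.4566e+5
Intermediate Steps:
u = -1/160669 (u = 1/(-160669) = -1/160669 ≈ -6.2240e-6)
-345663 - u = -345663 - 1*(-1/160669) = -345663 + 1/160669 = -55537328546/160669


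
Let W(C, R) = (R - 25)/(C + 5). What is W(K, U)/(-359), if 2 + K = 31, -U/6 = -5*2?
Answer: -35/12206 ≈ -0.0028674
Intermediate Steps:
U = 60 (U = -(-30)*2 = -6*(-10) = 60)
K = 29 (K = -2 + 31 = 29)
W(C, R) = (-25 + R)/(5 + C)
W(K, U)/(-359) = ((-25 + 60)/(5 + 29))/(-359) = (35/34)*(-1/359) = -35/12206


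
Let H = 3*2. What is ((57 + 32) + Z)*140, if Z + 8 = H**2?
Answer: 16380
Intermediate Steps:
H = 6
Z = 28 (Z = -8 + 6**2 = -8 + 36 = 28)
((57 + 32) + Z)*140 = ((57 + 32) + 28)*140 = (89 + 28)*140 = 117*140 = 16380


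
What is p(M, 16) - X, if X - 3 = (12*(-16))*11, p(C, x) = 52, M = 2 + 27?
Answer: 2161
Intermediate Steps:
M = 29
X = -2109 (X = 3 + (12*(-16))*11 = 3 - 192*11 = 3 - 2112 = -2109)
p(M, 16) - X = 52 - 1*(-2109) = 52 + 2109 = 2161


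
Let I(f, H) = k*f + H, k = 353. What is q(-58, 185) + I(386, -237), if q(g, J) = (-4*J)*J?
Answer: -879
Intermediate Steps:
q(g, J) = -4*J**2
I(f, H) = H + 353*f (I(f, H) = 353*f + H = H + 353*f)
q(-58, 185) + I(386, -237) = -4*185**2 + (-237 + 353*386) = -4*34225 + (-237 + 136258) = -136900 + 136021 = -879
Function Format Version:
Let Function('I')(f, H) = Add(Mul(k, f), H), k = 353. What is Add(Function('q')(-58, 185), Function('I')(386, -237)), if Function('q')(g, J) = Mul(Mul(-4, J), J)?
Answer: -879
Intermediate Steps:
Function('q')(g, J) = Mul(-4, Pow(J, 2))
Function('I')(f, H) = Add(H, Mul(353, f)) (Function('I')(f, H) = Add(Mul(353, f), H) = Add(H, Mul(353, f)))
Add(Function('q')(-58, 185), Function('I')(386, -237)) = Add(Mul(-4, Pow(185, 2)), Add(-237, Mul(353, 386))) = Add(Mul(-4, 34225), Add(-237, 136258)) = Add(-136900, 136021) = -879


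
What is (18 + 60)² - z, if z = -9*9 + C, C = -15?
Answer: 6180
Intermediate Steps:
z = -96 (z = -9*9 - 15 = -81 - 15 = -96)
(18 + 60)² - z = (18 + 60)² - 1*(-96) = 78² + 96 = 6084 + 96 = 6180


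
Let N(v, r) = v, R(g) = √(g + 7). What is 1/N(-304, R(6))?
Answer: -1/304 ≈ -0.0032895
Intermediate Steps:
R(g) = √(7 + g)
1/N(-304, R(6)) = 1/(-304) = -1/304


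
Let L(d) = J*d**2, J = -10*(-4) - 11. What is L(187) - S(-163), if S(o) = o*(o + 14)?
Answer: 989814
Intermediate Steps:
J = 29 (J = 40 - 11 = 29)
S(o) = o*(14 + o)
L(d) = 29*d**2
L(187) - S(-163) = 29*187**2 - (-163)*(14 - 163) = 29*34969 - (-163)*(-149) = 1014101 - 1*24287 = 1014101 - 24287 = 989814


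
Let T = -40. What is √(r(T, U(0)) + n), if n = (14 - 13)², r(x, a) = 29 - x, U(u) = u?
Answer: √70 ≈ 8.3666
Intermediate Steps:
n = 1 (n = 1² = 1)
√(r(T, U(0)) + n) = √((29 - 1*(-40)) + 1) = √((29 + 40) + 1) = √(69 + 1) = √70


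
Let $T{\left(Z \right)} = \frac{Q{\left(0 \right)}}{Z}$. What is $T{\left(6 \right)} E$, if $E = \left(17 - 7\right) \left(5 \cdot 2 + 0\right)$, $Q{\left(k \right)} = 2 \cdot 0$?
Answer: $0$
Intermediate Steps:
$Q{\left(k \right)} = 0$
$T{\left(Z \right)} = 0$ ($T{\left(Z \right)} = \frac{0}{Z} = 0$)
$E = 100$ ($E = 10 \left(10 + 0\right) = 10 \cdot 10 = 100$)
$T{\left(6 \right)} E = 0 \cdot 100 = 0$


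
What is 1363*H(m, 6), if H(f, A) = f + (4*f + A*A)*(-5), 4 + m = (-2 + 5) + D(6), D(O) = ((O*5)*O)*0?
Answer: -219443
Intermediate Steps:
D(O) = 0 (D(O) = ((5*O)*O)*0 = (5*O**2)*0 = 0)
m = -1 (m = -4 + ((-2 + 5) + 0) = -4 + (3 + 0) = -4 + 3 = -1)
H(f, A) = -19*f - 5*A**2 (H(f, A) = f + (4*f + A**2)*(-5) = f + (A**2 + 4*f)*(-5) = f + (-20*f - 5*A**2) = -19*f - 5*A**2)
1363*H(m, 6) = 1363*(-19*(-1) - 5*6**2) = 1363*(19 - 5*36) = 1363*(19 - 180) = 1363*(-161) = -219443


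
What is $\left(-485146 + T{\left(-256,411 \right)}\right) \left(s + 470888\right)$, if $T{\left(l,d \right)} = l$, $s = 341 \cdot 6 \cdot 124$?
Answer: $-351718405984$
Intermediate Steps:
$s = 253704$ ($s = 2046 \cdot 124 = 253704$)
$\left(-485146 + T{\left(-256,411 \right)}\right) \left(s + 470888\right) = \left(-485146 - 256\right) \left(253704 + 470888\right) = \left(-485402\right) 724592 = -351718405984$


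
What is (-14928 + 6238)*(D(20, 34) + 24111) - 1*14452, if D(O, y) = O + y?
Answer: -210008302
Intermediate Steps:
(-14928 + 6238)*(D(20, 34) + 24111) - 1*14452 = (-14928 + 6238)*((20 + 34) + 24111) - 1*14452 = -8690*(54 + 24111) - 14452 = -8690*24165 - 14452 = -209993850 - 14452 = -210008302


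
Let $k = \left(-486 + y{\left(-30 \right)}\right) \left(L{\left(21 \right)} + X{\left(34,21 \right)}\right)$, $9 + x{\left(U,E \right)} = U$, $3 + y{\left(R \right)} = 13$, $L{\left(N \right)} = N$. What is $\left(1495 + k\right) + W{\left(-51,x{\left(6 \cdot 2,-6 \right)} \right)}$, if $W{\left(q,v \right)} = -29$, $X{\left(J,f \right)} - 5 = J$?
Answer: $-27094$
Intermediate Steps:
$X{\left(J,f \right)} = 5 + J$
$y{\left(R \right)} = 10$ ($y{\left(R \right)} = -3 + 13 = 10$)
$x{\left(U,E \right)} = -9 + U$
$k = -28560$ ($k = \left(-486 + 10\right) \left(21 + \left(5 + 34\right)\right) = - 476 \left(21 + 39\right) = \left(-476\right) 60 = -28560$)
$\left(1495 + k\right) + W{\left(-51,x{\left(6 \cdot 2,-6 \right)} \right)} = \left(1495 - 28560\right) - 29 = -27065 - 29 = -27094$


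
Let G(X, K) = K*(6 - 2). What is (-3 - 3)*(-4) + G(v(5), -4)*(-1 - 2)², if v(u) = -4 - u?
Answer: -120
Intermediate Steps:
G(X, K) = 4*K (G(X, K) = K*4 = 4*K)
(-3 - 3)*(-4) + G(v(5), -4)*(-1 - 2)² = (-3 - 3)*(-4) + (4*(-4))*(-1 - 2)² = -6*(-4) - 16*(-3)² = 24 - 16*9 = 24 - 144 = -120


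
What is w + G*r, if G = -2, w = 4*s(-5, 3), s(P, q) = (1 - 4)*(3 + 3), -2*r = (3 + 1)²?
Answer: -56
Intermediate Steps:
r = -8 (r = -(3 + 1)²/2 = -½*4² = -½*16 = -8)
s(P, q) = -18 (s(P, q) = -3*6 = -18)
w = -72 (w = 4*(-18) = -72)
w + G*r = -72 - 2*(-8) = -72 + 16 = -56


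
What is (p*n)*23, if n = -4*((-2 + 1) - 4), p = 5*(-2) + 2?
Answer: -3680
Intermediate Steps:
p = -8 (p = -10 + 2 = -8)
n = 20 (n = -4*(-1 - 4) = -4*(-5) = 20)
(p*n)*23 = -8*20*23 = -160*23 = -3680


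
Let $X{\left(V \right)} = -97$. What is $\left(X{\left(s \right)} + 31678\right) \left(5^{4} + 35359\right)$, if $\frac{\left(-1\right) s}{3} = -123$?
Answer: $1136410704$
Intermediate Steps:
$s = 369$ ($s = \left(-3\right) \left(-123\right) = 369$)
$\left(X{\left(s \right)} + 31678\right) \left(5^{4} + 35359\right) = \left(-97 + 31678\right) \left(5^{4} + 35359\right) = 31581 \left(625 + 35359\right) = 31581 \cdot 35984 = 1136410704$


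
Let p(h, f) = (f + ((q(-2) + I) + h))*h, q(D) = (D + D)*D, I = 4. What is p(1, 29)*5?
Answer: 210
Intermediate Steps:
q(D) = 2*D² (q(D) = (2*D)*D = 2*D²)
p(h, f) = h*(12 + f + h) (p(h, f) = (f + ((2*(-2)² + 4) + h))*h = (f + ((2*4 + 4) + h))*h = (f + ((8 + 4) + h))*h = (f + (12 + h))*h = (12 + f + h)*h = h*(12 + f + h))
p(1, 29)*5 = (1*(12 + 29 + 1))*5 = (1*42)*5 = 42*5 = 210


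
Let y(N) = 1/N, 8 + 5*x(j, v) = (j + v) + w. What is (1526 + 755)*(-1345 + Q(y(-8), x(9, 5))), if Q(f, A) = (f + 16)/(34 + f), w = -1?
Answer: -831123408/271 ≈ -3.0669e+6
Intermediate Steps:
x(j, v) = -9/5 + j/5 + v/5 (x(j, v) = -8/5 + ((j + v) - 1)/5 = -8/5 + (-1 + j + v)/5 = -8/5 + (-1/5 + j/5 + v/5) = -9/5 + j/5 + v/5)
Q(f, A) = (16 + f)/(34 + f)
(1526 + 755)*(-1345 + Q(y(-8), x(9, 5))) = (1526 + 755)*(-1345 + (16 + 1/(-8))/(34 + 1/(-8))) = 2281*(-1345 + (16 - 1/8)/(34 - 1/8)) = 2281*(-1345 + (127/8)/(271/8)) = 2281*(-1345 + (8/271)*(127/8)) = 2281*(-1345 + 127/271) = 2281*(-364368/271) = -831123408/271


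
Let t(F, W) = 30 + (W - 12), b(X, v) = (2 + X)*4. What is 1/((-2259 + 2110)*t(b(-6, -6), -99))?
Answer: 1/12069 ≈ 8.2857e-5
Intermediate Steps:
b(X, v) = 8 + 4*X
t(F, W) = 18 + W (t(F, W) = 30 + (-12 + W) = 18 + W)
1/((-2259 + 2110)*t(b(-6, -6), -99)) = 1/((-2259 + 2110)*(18 - 99)) = 1/(-149*(-81)) = -1/149*(-1/81) = 1/12069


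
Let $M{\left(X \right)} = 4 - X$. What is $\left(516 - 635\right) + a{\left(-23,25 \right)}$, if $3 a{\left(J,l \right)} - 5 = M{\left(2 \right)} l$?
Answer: $- \frac{302}{3} \approx -100.67$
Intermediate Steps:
$a{\left(J,l \right)} = \frac{5}{3} + \frac{2 l}{3}$ ($a{\left(J,l \right)} = \frac{5}{3} + \frac{\left(4 - 2\right) l}{3} = \frac{5}{3} + \frac{2 l}{3}$)
$\left(516 - 635\right) + a{\left(-23,25 \right)} = \left(516 - 635\right) + \left(\frac{5}{3} + \frac{2}{3} \cdot 25\right) = -119 + \left(\frac{5}{3} + \frac{50}{3}\right) = -119 + \frac{55}{3} = - \frac{302}{3}$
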